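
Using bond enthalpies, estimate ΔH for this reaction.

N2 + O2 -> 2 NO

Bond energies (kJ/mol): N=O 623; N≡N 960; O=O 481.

Bonds broken (reactants):
  N≡N: 1 × 960 = 960
  O=O: 1 × 481 = 481
  Σ(broken) = 1441 kJ
Bonds formed (products):
  N=O: 2 × 623 = 1246
  Σ(formed) = 1246 kJ
ΔH = Σ(broken) − Σ(formed) = 1441 − 1246 = +195 kJ

ΔH ≈ +195 kJ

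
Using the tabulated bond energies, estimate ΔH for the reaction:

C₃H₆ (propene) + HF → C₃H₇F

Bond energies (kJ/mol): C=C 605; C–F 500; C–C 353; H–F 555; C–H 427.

ΔH ≈ −120 kJ

Bonds broken (reactants):
  C–C: 1 × 353 = 353
  C–H: 6 × 427 = 2562
  C=C: 1 × 605 = 605
  H–F: 1 × 555 = 555
  Σ(broken) = 4075 kJ
Bonds formed (products):
  C–C: 2 × 353 = 706
  C–F: 1 × 500 = 500
  C–H: 7 × 427 = 2989
  Σ(formed) = 4195 kJ
ΔH = Σ(broken) − Σ(formed) = 4075 − 4195 = −120 kJ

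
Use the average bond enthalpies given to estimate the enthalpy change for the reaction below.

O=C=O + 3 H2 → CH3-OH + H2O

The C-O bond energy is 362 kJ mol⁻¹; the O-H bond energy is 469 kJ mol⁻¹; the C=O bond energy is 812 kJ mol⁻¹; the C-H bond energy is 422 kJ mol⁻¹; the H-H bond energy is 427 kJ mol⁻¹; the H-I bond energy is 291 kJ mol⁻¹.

ΔH ≈ −130 kJ

Bonds broken (reactants):
  C=O: 2 × 812 = 1624
  H-H: 3 × 427 = 1281
  Σ(broken) = 2905 kJ
Bonds formed (products):
  C-H: 3 × 422 = 1266
  C-O: 1 × 362 = 362
  O-H: 3 × 469 = 1407
  Σ(formed) = 3035 kJ
ΔH = Σ(broken) − Σ(formed) = 2905 − 3035 = −130 kJ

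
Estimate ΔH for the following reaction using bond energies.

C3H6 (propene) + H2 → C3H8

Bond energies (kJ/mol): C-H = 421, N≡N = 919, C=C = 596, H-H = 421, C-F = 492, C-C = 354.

ΔH ≈ −179 kJ

Bonds broken (reactants):
  C-C: 1 × 354 = 354
  C-H: 6 × 421 = 2526
  C=C: 1 × 596 = 596
  H-H: 1 × 421 = 421
  Σ(broken) = 3897 kJ
Bonds formed (products):
  C-C: 2 × 354 = 708
  C-H: 8 × 421 = 3368
  Σ(formed) = 4076 kJ
ΔH = Σ(broken) − Σ(formed) = 3897 − 4076 = −179 kJ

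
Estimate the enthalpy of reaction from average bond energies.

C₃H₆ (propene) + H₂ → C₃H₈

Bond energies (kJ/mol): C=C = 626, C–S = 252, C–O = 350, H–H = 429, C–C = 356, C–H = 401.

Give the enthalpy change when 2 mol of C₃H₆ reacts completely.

Bonds broken (reactants):
  C–C: 1 × 356 = 356
  C–H: 6 × 401 = 2406
  C=C: 1 × 626 = 626
  H–H: 1 × 429 = 429
  Σ(broken) = 3817 kJ
Bonds formed (products):
  C–C: 2 × 356 = 712
  C–H: 8 × 401 = 3208
  Σ(formed) = 3920 kJ
ΔH = Σ(broken) − Σ(formed) = 3817 − 3920 = −103 kJ
For 2× the reaction as written: 2 × (−103) = −206 kJ

ΔH = −206 kJ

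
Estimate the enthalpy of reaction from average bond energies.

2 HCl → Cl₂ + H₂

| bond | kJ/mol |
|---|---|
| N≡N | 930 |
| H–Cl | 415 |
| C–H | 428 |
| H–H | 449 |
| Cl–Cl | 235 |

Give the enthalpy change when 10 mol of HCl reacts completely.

Bonds broken (reactants):
  H–Cl: 2 × 415 = 830
  Σ(broken) = 830 kJ
Bonds formed (products):
  Cl–Cl: 1 × 235 = 235
  H–H: 1 × 449 = 449
  Σ(formed) = 684 kJ
ΔH = Σ(broken) − Σ(formed) = 830 − 684 = +146 kJ
For 5× the reaction as written: 5 × (+146) = +730 kJ

ΔH = +730 kJ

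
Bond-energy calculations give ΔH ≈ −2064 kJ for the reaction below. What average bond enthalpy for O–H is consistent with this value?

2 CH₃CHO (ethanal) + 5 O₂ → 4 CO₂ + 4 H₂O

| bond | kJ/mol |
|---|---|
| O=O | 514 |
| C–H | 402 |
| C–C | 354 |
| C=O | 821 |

D(O–H) ≈ 454 kJ/mol

Let D be the O–H bond energy.
Σ(broken) = 2×354 + 8×402 + 2×821 + 5×514 = 8136
Σ(formed) = 8×821 + 8×D = 6568 + 8D
ΔH = Σ(broken) − Σ(formed) = (8136) − (6568 + 8D) = +1568 − 8D
Setting this equal to −2064 kJ gives 8D = 3632, so D = 454 kJ/mol.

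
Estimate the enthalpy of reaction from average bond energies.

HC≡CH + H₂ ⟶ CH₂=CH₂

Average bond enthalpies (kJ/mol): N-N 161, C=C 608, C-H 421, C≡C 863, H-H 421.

ΔH ≈ −166 kJ

Bonds broken (reactants):
  C≡C: 1 × 863 = 863
  C-H: 2 × 421 = 842
  H-H: 1 × 421 = 421
  Σ(broken) = 2126 kJ
Bonds formed (products):
  C-H: 4 × 421 = 1684
  C=C: 1 × 608 = 608
  Σ(formed) = 2292 kJ
ΔH = Σ(broken) − Σ(formed) = 2126 − 2292 = −166 kJ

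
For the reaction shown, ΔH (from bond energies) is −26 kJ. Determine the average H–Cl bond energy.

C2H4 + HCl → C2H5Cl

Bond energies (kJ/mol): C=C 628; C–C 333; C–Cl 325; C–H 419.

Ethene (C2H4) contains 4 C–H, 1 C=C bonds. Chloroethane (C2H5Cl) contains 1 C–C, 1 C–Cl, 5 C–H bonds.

D(H–Cl) ≈ 423 kJ/mol

Let D be the H–Cl bond energy.
Σ(broken) = 4×419 + 1×628 + 1×D = 2304 + D
Σ(formed) = 1×333 + 1×325 + 5×419 = 2753
ΔH = Σ(broken) − Σ(formed) = (2304 + D) − (2753) = −449 + D
Setting this equal to −26 kJ gives D = 423 kJ/mol.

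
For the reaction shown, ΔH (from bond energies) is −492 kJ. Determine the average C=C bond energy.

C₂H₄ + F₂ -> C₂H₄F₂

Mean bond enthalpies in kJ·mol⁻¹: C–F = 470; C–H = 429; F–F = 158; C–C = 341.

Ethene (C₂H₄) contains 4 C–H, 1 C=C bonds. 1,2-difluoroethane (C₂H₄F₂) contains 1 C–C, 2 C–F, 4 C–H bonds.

Let D be the C=C bond energy.
Σ(broken) = 4×429 + 1×D + 1×158 = 1874 + D
Σ(formed) = 1×341 + 2×470 + 4×429 = 2997
ΔH = Σ(broken) − Σ(formed) = (1874 + D) − (2997) = −1123 + D
Setting this equal to −492 kJ gives D = 631 kJ/mol.

D(C=C) ≈ 631 kJ/mol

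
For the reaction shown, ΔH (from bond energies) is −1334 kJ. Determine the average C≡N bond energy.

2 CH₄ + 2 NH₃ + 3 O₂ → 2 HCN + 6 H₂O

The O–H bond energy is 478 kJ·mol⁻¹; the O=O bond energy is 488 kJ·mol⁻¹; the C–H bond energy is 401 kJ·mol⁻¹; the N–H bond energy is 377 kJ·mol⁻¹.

D(C≡N) ≈ 865 kJ/mol

Let D be the C≡N bond energy.
Σ(broken) = 8×401 + 6×377 + 3×488 = 6934
Σ(formed) = 2×D + 2×401 + 12×478 = 6538 + 2D
ΔH = Σ(broken) − Σ(formed) = (6934) − (6538 + 2D) = +396 − 2D
Setting this equal to −1334 kJ gives 2D = 1730, so D = 865 kJ/mol.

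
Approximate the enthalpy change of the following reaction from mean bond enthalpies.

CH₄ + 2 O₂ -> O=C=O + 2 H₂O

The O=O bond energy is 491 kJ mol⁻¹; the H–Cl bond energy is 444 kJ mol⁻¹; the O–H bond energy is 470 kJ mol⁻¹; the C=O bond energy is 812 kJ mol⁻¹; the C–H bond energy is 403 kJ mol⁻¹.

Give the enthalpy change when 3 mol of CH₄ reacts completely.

Bonds broken (reactants):
  C–H: 4 × 403 = 1612
  O=O: 2 × 491 = 982
  Σ(broken) = 2594 kJ
Bonds formed (products):
  C=O: 2 × 812 = 1624
  O–H: 4 × 470 = 1880
  Σ(formed) = 3504 kJ
ΔH = Σ(broken) − Σ(formed) = 2594 − 3504 = −910 kJ
For 3× the reaction as written: 3 × (−910) = −2730 kJ

ΔH = −2730 kJ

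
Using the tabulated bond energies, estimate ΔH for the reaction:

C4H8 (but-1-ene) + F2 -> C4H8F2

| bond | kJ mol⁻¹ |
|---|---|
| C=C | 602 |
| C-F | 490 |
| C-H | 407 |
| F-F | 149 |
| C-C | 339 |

ΔH ≈ −568 kJ

Bonds broken (reactants):
  C-C: 2 × 339 = 678
  C-H: 8 × 407 = 3256
  C=C: 1 × 602 = 602
  F-F: 1 × 149 = 149
  Σ(broken) = 4685 kJ
Bonds formed (products):
  C-C: 3 × 339 = 1017
  C-F: 2 × 490 = 980
  C-H: 8 × 407 = 3256
  Σ(formed) = 5253 kJ
ΔH = Σ(broken) − Σ(formed) = 4685 − 5253 = −568 kJ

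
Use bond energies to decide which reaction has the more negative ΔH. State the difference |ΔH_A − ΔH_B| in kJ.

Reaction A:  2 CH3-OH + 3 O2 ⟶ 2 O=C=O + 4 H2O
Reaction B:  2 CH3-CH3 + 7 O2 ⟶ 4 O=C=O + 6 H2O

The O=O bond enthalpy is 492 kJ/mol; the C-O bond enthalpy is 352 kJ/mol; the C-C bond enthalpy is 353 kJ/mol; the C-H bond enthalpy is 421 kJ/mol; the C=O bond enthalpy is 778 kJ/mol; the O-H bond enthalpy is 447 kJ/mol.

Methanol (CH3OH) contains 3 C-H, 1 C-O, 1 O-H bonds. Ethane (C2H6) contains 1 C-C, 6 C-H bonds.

Reaction A:
  Bonds broken (reactants):
    C-H: 6 × 421 = 2526
    C-O: 2 × 352 = 704
    O-H: 2 × 447 = 894
    O=O: 3 × 492 = 1476
    Σ(broken) = 5600 kJ
  Bonds formed (products):
    C=O: 4 × 778 = 3112
    O-H: 8 × 447 = 3576
    Σ(formed) = 6688 kJ
  ΔH_A = 5600 − 6688 = −1088 kJ
Reaction B:
  Bonds broken (reactants):
    C-C: 2 × 353 = 706
    C-H: 12 × 421 = 5052
    O=O: 7 × 492 = 3444
    Σ(broken) = 9202 kJ
  Bonds formed (products):
    C=O: 8 × 778 = 6224
    O-H: 12 × 447 = 5364
    Σ(formed) = 11588 kJ
  ΔH_B = 9202 − 11588 = −2386 kJ
ΔH_A − ΔH_B = +1298 kJ, so reaction B has the more negative ΔH; |ΔH_A − ΔH_B| = 1298 kJ.

Reaction B, by 1298 kJ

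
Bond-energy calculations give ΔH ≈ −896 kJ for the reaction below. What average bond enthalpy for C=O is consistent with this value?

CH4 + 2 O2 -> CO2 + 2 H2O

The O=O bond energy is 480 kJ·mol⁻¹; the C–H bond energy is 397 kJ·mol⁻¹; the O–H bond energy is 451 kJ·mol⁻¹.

D(C=O) ≈ 820 kJ/mol

Let D be the C=O bond energy.
Σ(broken) = 4×397 + 2×480 = 2548
Σ(formed) = 2×D + 4×451 = 1804 + 2D
ΔH = Σ(broken) − Σ(formed) = (2548) − (1804 + 2D) = +744 − 2D
Setting this equal to −896 kJ gives 2D = 1640, so D = 820 kJ/mol.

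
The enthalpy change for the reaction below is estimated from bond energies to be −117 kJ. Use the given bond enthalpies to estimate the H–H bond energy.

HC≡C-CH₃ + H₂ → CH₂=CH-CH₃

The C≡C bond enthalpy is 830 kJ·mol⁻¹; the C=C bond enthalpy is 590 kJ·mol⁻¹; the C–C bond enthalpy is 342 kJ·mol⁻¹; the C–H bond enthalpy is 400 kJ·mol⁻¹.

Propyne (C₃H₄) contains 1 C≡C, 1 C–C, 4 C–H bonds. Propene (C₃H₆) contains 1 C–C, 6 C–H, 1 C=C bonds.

D(H–H) ≈ 443 kJ/mol

Let D be the H–H bond energy.
Σ(broken) = 1×830 + 1×342 + 4×400 + 1×D = 2772 + D
Σ(formed) = 1×342 + 6×400 + 1×590 = 3332
ΔH = Σ(broken) − Σ(formed) = (2772 + D) − (3332) = −560 + D
Setting this equal to −117 kJ gives D = 443 kJ/mol.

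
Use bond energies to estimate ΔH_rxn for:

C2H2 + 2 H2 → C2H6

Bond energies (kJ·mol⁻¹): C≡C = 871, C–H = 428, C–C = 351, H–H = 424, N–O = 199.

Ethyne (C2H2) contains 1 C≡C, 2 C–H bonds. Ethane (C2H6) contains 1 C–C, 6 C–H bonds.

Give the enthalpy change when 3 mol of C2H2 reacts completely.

ΔH = −1032 kJ

Bonds broken (reactants):
  C≡C: 1 × 871 = 871
  C–H: 2 × 428 = 856
  H–H: 2 × 424 = 848
  Σ(broken) = 2575 kJ
Bonds formed (products):
  C–C: 1 × 351 = 351
  C–H: 6 × 428 = 2568
  Σ(formed) = 2919 kJ
ΔH = Σ(broken) − Σ(formed) = 2575 − 2919 = −344 kJ
For 3× the reaction as written: 3 × (−344) = −1032 kJ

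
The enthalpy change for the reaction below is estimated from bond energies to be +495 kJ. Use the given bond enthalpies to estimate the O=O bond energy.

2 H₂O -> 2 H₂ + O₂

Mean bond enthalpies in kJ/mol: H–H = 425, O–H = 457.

Let D be the O=O bond energy.
Σ(broken) = 4×457 = 1828
Σ(formed) = 2×425 + 1×D = 850 + D
ΔH = Σ(broken) − Σ(formed) = (1828) − (850 + D) = +978 − D
Setting this equal to +495 kJ gives D = 483 kJ/mol.

D(O=O) ≈ 483 kJ/mol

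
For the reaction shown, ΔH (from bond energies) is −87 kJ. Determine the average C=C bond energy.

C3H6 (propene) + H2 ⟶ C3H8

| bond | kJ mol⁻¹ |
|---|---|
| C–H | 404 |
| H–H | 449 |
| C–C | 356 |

Let D be the C=C bond energy.
Σ(broken) = 1×356 + 6×404 + 1×D + 1×449 = 3229 + D
Σ(formed) = 2×356 + 8×404 = 3944
ΔH = Σ(broken) − Σ(formed) = (3229 + D) − (3944) = −715 + D
Setting this equal to −87 kJ gives D = 628 kJ/mol.

D(C=C) ≈ 628 kJ/mol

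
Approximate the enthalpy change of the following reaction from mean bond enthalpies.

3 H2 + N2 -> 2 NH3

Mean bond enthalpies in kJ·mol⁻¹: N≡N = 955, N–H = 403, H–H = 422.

Bonds broken (reactants):
  H–H: 3 × 422 = 1266
  N≡N: 1 × 955 = 955
  Σ(broken) = 2221 kJ
Bonds formed (products):
  N–H: 6 × 403 = 2418
  Σ(formed) = 2418 kJ
ΔH = Σ(broken) − Σ(formed) = 2221 − 2418 = −197 kJ

ΔH ≈ −197 kJ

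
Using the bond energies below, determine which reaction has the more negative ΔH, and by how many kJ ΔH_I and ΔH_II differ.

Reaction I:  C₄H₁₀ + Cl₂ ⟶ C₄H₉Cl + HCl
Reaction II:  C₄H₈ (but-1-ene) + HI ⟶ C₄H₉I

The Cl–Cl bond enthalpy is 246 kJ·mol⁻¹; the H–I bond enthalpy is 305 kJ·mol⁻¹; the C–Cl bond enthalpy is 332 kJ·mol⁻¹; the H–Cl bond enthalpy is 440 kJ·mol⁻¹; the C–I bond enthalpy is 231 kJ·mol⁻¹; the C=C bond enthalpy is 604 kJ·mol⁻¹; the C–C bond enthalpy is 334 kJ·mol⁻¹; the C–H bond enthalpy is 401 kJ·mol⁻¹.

Reaction I:
  Bonds broken (reactants):
    C–C: 3 × 334 = 1002
    C–H: 10 × 401 = 4010
    Cl–Cl: 1 × 246 = 246
    Σ(broken) = 5258 kJ
  Bonds formed (products):
    C–C: 3 × 334 = 1002
    C–Cl: 1 × 332 = 332
    C–H: 9 × 401 = 3609
    H–Cl: 1 × 440 = 440
    Σ(formed) = 5383 kJ
  ΔH_I = 5258 − 5383 = −125 kJ
Reaction II:
  Bonds broken (reactants):
    C–C: 2 × 334 = 668
    C–H: 8 × 401 = 3208
    C=C: 1 × 604 = 604
    H–I: 1 × 305 = 305
    Σ(broken) = 4785 kJ
  Bonds formed (products):
    C–C: 3 × 334 = 1002
    C–H: 9 × 401 = 3609
    C–I: 1 × 231 = 231
    Σ(formed) = 4842 kJ
  ΔH_II = 4785 − 4842 = −57 kJ
ΔH_I − ΔH_II = −68 kJ, so reaction I has the more negative ΔH; |ΔH_I − ΔH_II| = 68 kJ.

Reaction I, by 68 kJ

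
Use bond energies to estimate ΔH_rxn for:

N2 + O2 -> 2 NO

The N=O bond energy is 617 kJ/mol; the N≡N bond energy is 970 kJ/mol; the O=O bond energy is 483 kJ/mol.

Bonds broken (reactants):
  N≡N: 1 × 970 = 970
  O=O: 1 × 483 = 483
  Σ(broken) = 1453 kJ
Bonds formed (products):
  N=O: 2 × 617 = 1234
  Σ(formed) = 1234 kJ
ΔH = Σ(broken) − Σ(formed) = 1453 − 1234 = +219 kJ

ΔH ≈ +219 kJ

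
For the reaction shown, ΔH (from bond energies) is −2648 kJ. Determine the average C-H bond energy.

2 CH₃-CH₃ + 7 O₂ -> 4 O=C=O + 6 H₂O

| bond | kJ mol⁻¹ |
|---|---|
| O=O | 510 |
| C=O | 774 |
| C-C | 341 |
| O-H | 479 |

Let D be the C-H bond energy.
Σ(broken) = 2×341 + 12×D + 7×510 = 4252 + 12D
Σ(formed) = 8×774 + 12×479 = 11940
ΔH = Σ(broken) − Σ(formed) = (4252 + 12D) − (11940) = −7688 + 12D
Setting this equal to −2648 kJ gives 12D = 5040, so D = 420 kJ/mol.

D(C-H) ≈ 420 kJ/mol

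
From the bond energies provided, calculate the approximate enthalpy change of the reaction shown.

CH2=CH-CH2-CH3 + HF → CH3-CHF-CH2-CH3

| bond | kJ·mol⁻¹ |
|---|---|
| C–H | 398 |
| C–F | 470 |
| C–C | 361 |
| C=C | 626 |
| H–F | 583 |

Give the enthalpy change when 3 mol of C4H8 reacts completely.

Bonds broken (reactants):
  C–C: 2 × 361 = 722
  C–H: 8 × 398 = 3184
  C=C: 1 × 626 = 626
  H–F: 1 × 583 = 583
  Σ(broken) = 5115 kJ
Bonds formed (products):
  C–C: 3 × 361 = 1083
  C–F: 1 × 470 = 470
  C–H: 9 × 398 = 3582
  Σ(formed) = 5135 kJ
ΔH = Σ(broken) − Σ(formed) = 5115 − 5135 = −20 kJ
For 3× the reaction as written: 3 × (−20) = −60 kJ

ΔH = −60 kJ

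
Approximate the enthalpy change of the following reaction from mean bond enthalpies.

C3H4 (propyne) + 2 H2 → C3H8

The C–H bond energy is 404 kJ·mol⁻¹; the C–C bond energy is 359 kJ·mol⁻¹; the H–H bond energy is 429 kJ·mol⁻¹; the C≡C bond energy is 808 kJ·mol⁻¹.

ΔH ≈ −309 kJ

Bonds broken (reactants):
  C≡C: 1 × 808 = 808
  C–C: 1 × 359 = 359
  C–H: 4 × 404 = 1616
  H–H: 2 × 429 = 858
  Σ(broken) = 3641 kJ
Bonds formed (products):
  C–C: 2 × 359 = 718
  C–H: 8 × 404 = 3232
  Σ(formed) = 3950 kJ
ΔH = Σ(broken) − Σ(formed) = 3641 − 3950 = −309 kJ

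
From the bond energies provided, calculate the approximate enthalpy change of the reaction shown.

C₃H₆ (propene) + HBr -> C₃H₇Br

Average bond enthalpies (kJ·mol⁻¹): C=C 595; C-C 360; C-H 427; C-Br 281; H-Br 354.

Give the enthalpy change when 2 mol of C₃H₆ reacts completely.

ΔH = −238 kJ

Bonds broken (reactants):
  C-C: 1 × 360 = 360
  C-H: 6 × 427 = 2562
  C=C: 1 × 595 = 595
  H-Br: 1 × 354 = 354
  Σ(broken) = 3871 kJ
Bonds formed (products):
  C-Br: 1 × 281 = 281
  C-C: 2 × 360 = 720
  C-H: 7 × 427 = 2989
  Σ(formed) = 3990 kJ
ΔH = Σ(broken) − Σ(formed) = 3871 − 3990 = −119 kJ
For 2× the reaction as written: 2 × (−119) = −238 kJ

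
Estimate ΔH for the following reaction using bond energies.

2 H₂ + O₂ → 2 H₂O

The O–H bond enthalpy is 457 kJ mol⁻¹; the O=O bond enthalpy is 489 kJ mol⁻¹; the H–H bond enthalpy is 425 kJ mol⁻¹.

Bonds broken (reactants):
  H–H: 2 × 425 = 850
  O=O: 1 × 489 = 489
  Σ(broken) = 1339 kJ
Bonds formed (products):
  O–H: 4 × 457 = 1828
  Σ(formed) = 1828 kJ
ΔH = Σ(broken) − Σ(formed) = 1339 − 1828 = −489 kJ

ΔH ≈ −489 kJ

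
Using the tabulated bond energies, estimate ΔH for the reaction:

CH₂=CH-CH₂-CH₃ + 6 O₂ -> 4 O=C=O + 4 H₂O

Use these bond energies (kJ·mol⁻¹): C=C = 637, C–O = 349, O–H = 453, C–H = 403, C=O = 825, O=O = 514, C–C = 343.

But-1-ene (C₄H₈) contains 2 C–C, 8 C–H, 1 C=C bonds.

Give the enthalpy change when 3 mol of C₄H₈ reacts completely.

Bonds broken (reactants):
  C–C: 2 × 343 = 686
  C–H: 8 × 403 = 3224
  C=C: 1 × 637 = 637
  O=O: 6 × 514 = 3084
  Σ(broken) = 7631 kJ
Bonds formed (products):
  C=O: 8 × 825 = 6600
  O–H: 8 × 453 = 3624
  Σ(formed) = 10224 kJ
ΔH = Σ(broken) − Σ(formed) = 7631 − 10224 = −2593 kJ
For 3× the reaction as written: 3 × (−2593) = −7779 kJ

ΔH = −7779 kJ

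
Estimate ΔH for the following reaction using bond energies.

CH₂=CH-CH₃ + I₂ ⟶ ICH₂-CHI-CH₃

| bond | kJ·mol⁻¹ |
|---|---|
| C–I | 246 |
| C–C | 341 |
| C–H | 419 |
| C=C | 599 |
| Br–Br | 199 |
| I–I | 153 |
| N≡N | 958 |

ΔH ≈ −81 kJ

Bonds broken (reactants):
  C–C: 1 × 341 = 341
  C–H: 6 × 419 = 2514
  C=C: 1 × 599 = 599
  I–I: 1 × 153 = 153
  Σ(broken) = 3607 kJ
Bonds formed (products):
  C–C: 2 × 341 = 682
  C–H: 6 × 419 = 2514
  C–I: 2 × 246 = 492
  Σ(formed) = 3688 kJ
ΔH = Σ(broken) − Σ(formed) = 3607 − 3688 = −81 kJ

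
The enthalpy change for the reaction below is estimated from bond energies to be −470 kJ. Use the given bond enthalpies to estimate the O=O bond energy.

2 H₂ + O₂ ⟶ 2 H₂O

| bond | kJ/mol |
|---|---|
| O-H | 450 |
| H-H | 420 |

D(O=O) ≈ 490 kJ/mol

Let D be the O=O bond energy.
Σ(broken) = 2×420 + 1×D = 840 + D
Σ(formed) = 4×450 = 1800
ΔH = Σ(broken) − Σ(formed) = (840 + D) − (1800) = −960 + D
Setting this equal to −470 kJ gives D = 490 kJ/mol.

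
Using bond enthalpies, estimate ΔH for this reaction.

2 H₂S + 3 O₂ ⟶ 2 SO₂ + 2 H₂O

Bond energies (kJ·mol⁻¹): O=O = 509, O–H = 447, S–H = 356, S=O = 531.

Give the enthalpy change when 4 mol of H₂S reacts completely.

Bonds broken (reactants):
  O=O: 3 × 509 = 1527
  S–H: 4 × 356 = 1424
  Σ(broken) = 2951 kJ
Bonds formed (products):
  O–H: 4 × 447 = 1788
  S=O: 4 × 531 = 2124
  Σ(formed) = 3912 kJ
ΔH = Σ(broken) − Σ(formed) = 2951 − 3912 = −961 kJ
For 2× the reaction as written: 2 × (−961) = −1922 kJ

ΔH = −1922 kJ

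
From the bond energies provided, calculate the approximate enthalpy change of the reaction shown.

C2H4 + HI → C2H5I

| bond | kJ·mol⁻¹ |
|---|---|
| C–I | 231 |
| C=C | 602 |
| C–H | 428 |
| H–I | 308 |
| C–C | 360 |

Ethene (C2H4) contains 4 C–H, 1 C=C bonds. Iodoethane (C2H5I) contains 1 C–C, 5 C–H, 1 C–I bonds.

ΔH ≈ −109 kJ

Bonds broken (reactants):
  C–H: 4 × 428 = 1712
  C=C: 1 × 602 = 602
  H–I: 1 × 308 = 308
  Σ(broken) = 2622 kJ
Bonds formed (products):
  C–C: 1 × 360 = 360
  C–H: 5 × 428 = 2140
  C–I: 1 × 231 = 231
  Σ(formed) = 2731 kJ
ΔH = Σ(broken) − Σ(formed) = 2622 − 2731 = −109 kJ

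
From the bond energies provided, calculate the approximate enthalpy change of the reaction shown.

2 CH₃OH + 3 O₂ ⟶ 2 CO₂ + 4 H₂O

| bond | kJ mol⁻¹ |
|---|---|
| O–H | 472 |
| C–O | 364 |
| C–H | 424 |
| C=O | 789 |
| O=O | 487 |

Bonds broken (reactants):
  C–H: 6 × 424 = 2544
  C–O: 2 × 364 = 728
  O–H: 2 × 472 = 944
  O=O: 3 × 487 = 1461
  Σ(broken) = 5677 kJ
Bonds formed (products):
  C=O: 4 × 789 = 3156
  O–H: 8 × 472 = 3776
  Σ(formed) = 6932 kJ
ΔH = Σ(broken) − Σ(formed) = 5677 − 6932 = −1255 kJ

ΔH ≈ −1255 kJ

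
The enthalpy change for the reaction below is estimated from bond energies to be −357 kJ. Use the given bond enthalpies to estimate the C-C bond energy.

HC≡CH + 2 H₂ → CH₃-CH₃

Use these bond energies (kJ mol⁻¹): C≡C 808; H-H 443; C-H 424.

Let D be the C-C bond energy.
Σ(broken) = 1×808 + 2×424 + 2×443 = 2542
Σ(formed) = 1×D + 6×424 = 2544 + D
ΔH = Σ(broken) − Σ(formed) = (2542) − (2544 + D) = −2 − D
Setting this equal to −357 kJ gives D = 355 kJ/mol.

D(C-C) ≈ 355 kJ/mol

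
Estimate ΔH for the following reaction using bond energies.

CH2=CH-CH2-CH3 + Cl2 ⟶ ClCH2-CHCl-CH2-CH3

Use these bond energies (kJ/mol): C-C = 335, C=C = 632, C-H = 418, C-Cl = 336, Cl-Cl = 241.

ΔH ≈ −134 kJ

Bonds broken (reactants):
  C-C: 2 × 335 = 670
  C-H: 8 × 418 = 3344
  C=C: 1 × 632 = 632
  Cl-Cl: 1 × 241 = 241
  Σ(broken) = 4887 kJ
Bonds formed (products):
  C-C: 3 × 335 = 1005
  C-Cl: 2 × 336 = 672
  C-H: 8 × 418 = 3344
  Σ(formed) = 5021 kJ
ΔH = Σ(broken) − Σ(formed) = 4887 − 5021 = −134 kJ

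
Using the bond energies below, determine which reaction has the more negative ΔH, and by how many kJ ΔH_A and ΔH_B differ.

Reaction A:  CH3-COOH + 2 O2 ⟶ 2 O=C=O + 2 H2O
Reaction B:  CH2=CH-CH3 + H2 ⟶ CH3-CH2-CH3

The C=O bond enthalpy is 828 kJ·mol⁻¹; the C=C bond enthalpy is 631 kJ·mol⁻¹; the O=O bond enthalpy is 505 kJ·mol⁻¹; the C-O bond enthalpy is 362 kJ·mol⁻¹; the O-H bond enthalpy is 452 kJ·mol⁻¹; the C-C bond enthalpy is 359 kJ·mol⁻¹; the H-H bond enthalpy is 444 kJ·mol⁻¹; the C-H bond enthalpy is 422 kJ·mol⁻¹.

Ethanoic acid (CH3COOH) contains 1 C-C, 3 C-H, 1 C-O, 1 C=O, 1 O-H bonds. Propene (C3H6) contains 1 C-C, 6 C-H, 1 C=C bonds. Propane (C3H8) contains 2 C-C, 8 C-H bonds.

Reaction A, by 715 kJ

Reaction A:
  Bonds broken (reactants):
    C-C: 1 × 359 = 359
    C-H: 3 × 422 = 1266
    C-O: 1 × 362 = 362
    C=O: 1 × 828 = 828
    O-H: 1 × 452 = 452
    O=O: 2 × 505 = 1010
    Σ(broken) = 4277 kJ
  Bonds formed (products):
    C=O: 4 × 828 = 3312
    O-H: 4 × 452 = 1808
    Σ(formed) = 5120 kJ
  ΔH_A = 4277 − 5120 = −843 kJ
Reaction B:
  Bonds broken (reactants):
    C-C: 1 × 359 = 359
    C-H: 6 × 422 = 2532
    C=C: 1 × 631 = 631
    H-H: 1 × 444 = 444
    Σ(broken) = 3966 kJ
  Bonds formed (products):
    C-C: 2 × 359 = 718
    C-H: 8 × 422 = 3376
    Σ(formed) = 4094 kJ
  ΔH_B = 3966 − 4094 = −128 kJ
ΔH_A − ΔH_B = −715 kJ, so reaction A has the more negative ΔH; |ΔH_A − ΔH_B| = 715 kJ.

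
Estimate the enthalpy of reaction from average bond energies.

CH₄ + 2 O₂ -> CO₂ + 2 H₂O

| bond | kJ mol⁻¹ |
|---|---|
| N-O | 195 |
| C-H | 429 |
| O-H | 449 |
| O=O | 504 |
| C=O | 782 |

ΔH ≈ −636 kJ

Bonds broken (reactants):
  C-H: 4 × 429 = 1716
  O=O: 2 × 504 = 1008
  Σ(broken) = 2724 kJ
Bonds formed (products):
  C=O: 2 × 782 = 1564
  O-H: 4 × 449 = 1796
  Σ(formed) = 3360 kJ
ΔH = Σ(broken) − Σ(formed) = 2724 − 3360 = −636 kJ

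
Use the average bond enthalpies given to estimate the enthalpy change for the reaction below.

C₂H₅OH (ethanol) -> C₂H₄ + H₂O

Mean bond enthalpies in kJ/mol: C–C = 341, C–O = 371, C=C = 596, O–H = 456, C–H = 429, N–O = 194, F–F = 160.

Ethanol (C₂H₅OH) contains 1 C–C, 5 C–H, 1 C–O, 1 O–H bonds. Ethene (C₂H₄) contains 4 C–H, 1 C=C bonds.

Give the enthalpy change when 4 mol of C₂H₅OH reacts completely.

Bonds broken (reactants):
  C–C: 1 × 341 = 341
  C–H: 5 × 429 = 2145
  C–O: 1 × 371 = 371
  O–H: 1 × 456 = 456
  Σ(broken) = 3313 kJ
Bonds formed (products):
  C–H: 4 × 429 = 1716
  C=C: 1 × 596 = 596
  O–H: 2 × 456 = 912
  Σ(formed) = 3224 kJ
ΔH = Σ(broken) − Σ(formed) = 3313 − 3224 = +89 kJ
For 4× the reaction as written: 4 × (+89) = +356 kJ

ΔH = +356 kJ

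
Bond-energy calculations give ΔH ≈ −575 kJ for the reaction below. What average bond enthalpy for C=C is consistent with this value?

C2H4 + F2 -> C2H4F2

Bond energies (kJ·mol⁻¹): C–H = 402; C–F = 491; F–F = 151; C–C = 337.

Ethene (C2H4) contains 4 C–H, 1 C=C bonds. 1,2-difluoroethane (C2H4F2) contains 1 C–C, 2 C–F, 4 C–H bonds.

Let D be the C=C bond energy.
Σ(broken) = 4×402 + 1×D + 1×151 = 1759 + D
Σ(formed) = 1×337 + 2×491 + 4×402 = 2927
ΔH = Σ(broken) − Σ(formed) = (1759 + D) − (2927) = −1168 + D
Setting this equal to −575 kJ gives D = 593 kJ/mol.

D(C=C) ≈ 593 kJ/mol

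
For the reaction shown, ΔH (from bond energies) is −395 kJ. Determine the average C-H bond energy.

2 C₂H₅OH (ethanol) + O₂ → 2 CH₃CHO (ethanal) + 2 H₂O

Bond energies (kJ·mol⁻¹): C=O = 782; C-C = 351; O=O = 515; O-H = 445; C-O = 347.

D(C-H) ≈ 425 kJ/mol

Let D be the C-H bond energy.
Σ(broken) = 2×351 + 10×D + 2×347 + 2×445 + 1×515 = 2801 + 10D
Σ(formed) = 2×351 + 8×D + 2×782 + 4×445 = 4046 + 8D
ΔH = Σ(broken) − Σ(formed) = (2801 + 10D) − (4046 + 8D) = −1245 + 2D
Setting this equal to −395 kJ gives 2D = 850, so D = 425 kJ/mol.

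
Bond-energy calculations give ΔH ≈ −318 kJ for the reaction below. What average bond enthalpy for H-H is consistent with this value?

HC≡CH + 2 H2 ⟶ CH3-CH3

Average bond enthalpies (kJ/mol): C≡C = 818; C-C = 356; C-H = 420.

Let D be the H-H bond energy.
Σ(broken) = 1×818 + 2×420 + 2×D = 1658 + 2D
Σ(formed) = 1×356 + 6×420 = 2876
ΔH = Σ(broken) − Σ(formed) = (1658 + 2D) − (2876) = −1218 + 2D
Setting this equal to −318 kJ gives 2D = 900, so D = 450 kJ/mol.

D(H-H) ≈ 450 kJ/mol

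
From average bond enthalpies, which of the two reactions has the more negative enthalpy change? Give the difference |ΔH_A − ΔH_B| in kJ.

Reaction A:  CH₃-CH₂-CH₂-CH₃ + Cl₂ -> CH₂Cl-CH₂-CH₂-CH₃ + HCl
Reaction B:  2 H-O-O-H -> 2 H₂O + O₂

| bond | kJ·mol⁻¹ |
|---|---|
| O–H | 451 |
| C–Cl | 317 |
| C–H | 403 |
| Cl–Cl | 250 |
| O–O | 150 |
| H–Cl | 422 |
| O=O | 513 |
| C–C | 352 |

Reaction A:
  Bonds broken (reactants):
    C–C: 3 × 352 = 1056
    C–H: 10 × 403 = 4030
    Cl–Cl: 1 × 250 = 250
    Σ(broken) = 5336 kJ
  Bonds formed (products):
    C–C: 3 × 352 = 1056
    C–Cl: 1 × 317 = 317
    C–H: 9 × 403 = 3627
    H–Cl: 1 × 422 = 422
    Σ(formed) = 5422 kJ
  ΔH_A = 5336 − 5422 = −86 kJ
Reaction B:
  Bonds broken (reactants):
    O–H: 4 × 451 = 1804
    O–O: 2 × 150 = 300
    Σ(broken) = 2104 kJ
  Bonds formed (products):
    O–H: 4 × 451 = 1804
    O=O: 1 × 513 = 513
    Σ(formed) = 2317 kJ
  ΔH_B = 2104 − 2317 = −213 kJ
ΔH_A − ΔH_B = +127 kJ, so reaction B has the more negative ΔH; |ΔH_A − ΔH_B| = 127 kJ.

Reaction B, by 127 kJ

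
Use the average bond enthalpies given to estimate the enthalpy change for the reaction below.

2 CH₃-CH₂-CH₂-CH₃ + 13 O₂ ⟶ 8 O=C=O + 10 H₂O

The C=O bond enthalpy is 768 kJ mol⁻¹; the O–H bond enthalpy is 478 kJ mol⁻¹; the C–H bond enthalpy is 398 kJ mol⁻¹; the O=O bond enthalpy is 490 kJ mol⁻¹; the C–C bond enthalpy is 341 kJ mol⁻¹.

ΔH ≈ −5472 kJ

Bonds broken (reactants):
  C–C: 6 × 341 = 2046
  C–H: 20 × 398 = 7960
  O=O: 13 × 490 = 6370
  Σ(broken) = 16376 kJ
Bonds formed (products):
  C=O: 16 × 768 = 12288
  O–H: 20 × 478 = 9560
  Σ(formed) = 21848 kJ
ΔH = Σ(broken) − Σ(formed) = 16376 − 21848 = −5472 kJ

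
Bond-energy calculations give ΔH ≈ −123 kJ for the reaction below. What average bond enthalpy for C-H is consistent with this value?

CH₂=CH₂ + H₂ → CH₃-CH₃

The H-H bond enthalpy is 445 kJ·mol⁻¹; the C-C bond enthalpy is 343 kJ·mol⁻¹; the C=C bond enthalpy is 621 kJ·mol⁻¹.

Let D be the C-H bond energy.
Σ(broken) = 4×D + 1×621 + 1×445 = 1066 + 4D
Σ(formed) = 1×343 + 6×D = 343 + 6D
ΔH = Σ(broken) − Σ(formed) = (1066 + 4D) − (343 + 6D) = +723 − 2D
Setting this equal to −123 kJ gives 2D = 846, so D = 423 kJ/mol.

D(C-H) ≈ 423 kJ/mol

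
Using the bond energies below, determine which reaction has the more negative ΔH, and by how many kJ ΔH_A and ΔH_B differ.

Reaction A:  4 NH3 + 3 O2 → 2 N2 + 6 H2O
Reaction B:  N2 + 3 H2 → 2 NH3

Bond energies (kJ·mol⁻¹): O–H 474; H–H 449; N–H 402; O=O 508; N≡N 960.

Reaction A, by 1155 kJ

Reaction A:
  Bonds broken (reactants):
    N–H: 12 × 402 = 4824
    O=O: 3 × 508 = 1524
    Σ(broken) = 6348 kJ
  Bonds formed (products):
    N≡N: 2 × 960 = 1920
    O–H: 12 × 474 = 5688
    Σ(formed) = 7608 kJ
  ΔH_A = 6348 − 7608 = −1260 kJ
Reaction B:
  Bonds broken (reactants):
    H–H: 3 × 449 = 1347
    N≡N: 1 × 960 = 960
    Σ(broken) = 2307 kJ
  Bonds formed (products):
    N–H: 6 × 402 = 2412
    Σ(formed) = 2412 kJ
  ΔH_B = 2307 − 2412 = −105 kJ
ΔH_A − ΔH_B = −1155 kJ, so reaction A has the more negative ΔH; |ΔH_A − ΔH_B| = 1155 kJ.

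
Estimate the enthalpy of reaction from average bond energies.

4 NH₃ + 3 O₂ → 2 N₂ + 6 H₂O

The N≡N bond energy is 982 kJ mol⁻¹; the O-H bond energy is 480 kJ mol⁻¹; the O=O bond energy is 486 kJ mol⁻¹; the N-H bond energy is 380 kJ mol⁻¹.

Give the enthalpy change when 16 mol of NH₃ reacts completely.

Bonds broken (reactants):
  N-H: 12 × 380 = 4560
  O=O: 3 × 486 = 1458
  Σ(broken) = 6018 kJ
Bonds formed (products):
  N≡N: 2 × 982 = 1964
  O-H: 12 × 480 = 5760
  Σ(formed) = 7724 kJ
ΔH = Σ(broken) − Σ(formed) = 6018 − 7724 = −1706 kJ
For 4× the reaction as written: 4 × (−1706) = −6824 kJ

ΔH = −6824 kJ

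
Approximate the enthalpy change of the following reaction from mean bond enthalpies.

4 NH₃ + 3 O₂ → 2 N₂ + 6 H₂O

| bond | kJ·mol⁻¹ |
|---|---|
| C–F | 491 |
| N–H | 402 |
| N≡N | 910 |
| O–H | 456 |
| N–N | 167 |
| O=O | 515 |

Bonds broken (reactants):
  N–H: 12 × 402 = 4824
  O=O: 3 × 515 = 1545
  Σ(broken) = 6369 kJ
Bonds formed (products):
  N≡N: 2 × 910 = 1820
  O–H: 12 × 456 = 5472
  Σ(formed) = 7292 kJ
ΔH = Σ(broken) − Σ(formed) = 6369 − 7292 = −923 kJ

ΔH ≈ −923 kJ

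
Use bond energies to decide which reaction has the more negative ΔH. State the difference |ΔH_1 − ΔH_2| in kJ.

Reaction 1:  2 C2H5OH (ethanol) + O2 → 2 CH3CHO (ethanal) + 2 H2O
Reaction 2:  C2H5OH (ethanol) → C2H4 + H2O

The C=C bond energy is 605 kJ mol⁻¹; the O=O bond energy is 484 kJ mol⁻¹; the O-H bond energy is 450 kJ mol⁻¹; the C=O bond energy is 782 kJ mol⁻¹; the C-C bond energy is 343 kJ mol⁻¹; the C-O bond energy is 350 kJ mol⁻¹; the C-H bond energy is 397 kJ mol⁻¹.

Reaction 1, by 521 kJ

Reaction 1:
  Bonds broken (reactants):
    C-C: 2 × 343 = 686
    C-H: 10 × 397 = 3970
    C-O: 2 × 350 = 700
    O-H: 2 × 450 = 900
    O=O: 1 × 484 = 484
    Σ(broken) = 6740 kJ
  Bonds formed (products):
    C-C: 2 × 343 = 686
    C-H: 8 × 397 = 3176
    C=O: 2 × 782 = 1564
    O-H: 4 × 450 = 1800
    Σ(formed) = 7226 kJ
  ΔH_1 = 6740 − 7226 = −486 kJ
Reaction 2:
  Bonds broken (reactants):
    C-C: 1 × 343 = 343
    C-H: 5 × 397 = 1985
    C-O: 1 × 350 = 350
    O-H: 1 × 450 = 450
    Σ(broken) = 3128 kJ
  Bonds formed (products):
    C-H: 4 × 397 = 1588
    C=C: 1 × 605 = 605
    O-H: 2 × 450 = 900
    Σ(formed) = 3093 kJ
  ΔH_2 = 3128 − 3093 = +35 kJ
ΔH_1 − ΔH_2 = −521 kJ, so reaction 1 has the more negative ΔH; |ΔH_1 − ΔH_2| = 521 kJ.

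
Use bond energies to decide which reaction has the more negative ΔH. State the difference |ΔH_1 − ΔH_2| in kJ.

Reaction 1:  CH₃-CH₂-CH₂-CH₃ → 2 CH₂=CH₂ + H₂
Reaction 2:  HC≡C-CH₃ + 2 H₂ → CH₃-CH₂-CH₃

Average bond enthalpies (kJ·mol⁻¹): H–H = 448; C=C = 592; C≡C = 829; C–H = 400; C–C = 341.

Reaction 2, by 407 kJ

Reaction 1:
  Bonds broken (reactants):
    C–C: 3 × 341 = 1023
    C–H: 10 × 400 = 4000
    Σ(broken) = 5023 kJ
  Bonds formed (products):
    C–H: 8 × 400 = 3200
    C=C: 2 × 592 = 1184
    H–H: 1 × 448 = 448
    Σ(formed) = 4832 kJ
  ΔH_1 = 5023 − 4832 = +191 kJ
Reaction 2:
  Bonds broken (reactants):
    C≡C: 1 × 829 = 829
    C–C: 1 × 341 = 341
    C–H: 4 × 400 = 1600
    H–H: 2 × 448 = 896
    Σ(broken) = 3666 kJ
  Bonds formed (products):
    C–C: 2 × 341 = 682
    C–H: 8 × 400 = 3200
    Σ(formed) = 3882 kJ
  ΔH_2 = 3666 − 3882 = −216 kJ
ΔH_1 − ΔH_2 = +407 kJ, so reaction 2 has the more negative ΔH; |ΔH_1 − ΔH_2| = 407 kJ.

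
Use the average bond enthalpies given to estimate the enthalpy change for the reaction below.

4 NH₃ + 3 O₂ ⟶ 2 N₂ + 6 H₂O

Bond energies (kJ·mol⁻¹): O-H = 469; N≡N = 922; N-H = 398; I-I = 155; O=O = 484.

ΔH ≈ −1244 kJ

Bonds broken (reactants):
  N-H: 12 × 398 = 4776
  O=O: 3 × 484 = 1452
  Σ(broken) = 6228 kJ
Bonds formed (products):
  N≡N: 2 × 922 = 1844
  O-H: 12 × 469 = 5628
  Σ(formed) = 7472 kJ
ΔH = Σ(broken) − Σ(formed) = 6228 − 7472 = −1244 kJ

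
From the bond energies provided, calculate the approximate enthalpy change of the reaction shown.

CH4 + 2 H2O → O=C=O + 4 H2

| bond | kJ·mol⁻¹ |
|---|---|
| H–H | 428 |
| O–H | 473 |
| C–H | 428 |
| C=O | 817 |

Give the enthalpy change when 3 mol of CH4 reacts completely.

ΔH = +774 kJ

Bonds broken (reactants):
  C–H: 4 × 428 = 1712
  O–H: 4 × 473 = 1892
  Σ(broken) = 3604 kJ
Bonds formed (products):
  C=O: 2 × 817 = 1634
  H–H: 4 × 428 = 1712
  Σ(formed) = 3346 kJ
ΔH = Σ(broken) − Σ(formed) = 3604 − 3346 = +258 kJ
For 3× the reaction as written: 3 × (+258) = +774 kJ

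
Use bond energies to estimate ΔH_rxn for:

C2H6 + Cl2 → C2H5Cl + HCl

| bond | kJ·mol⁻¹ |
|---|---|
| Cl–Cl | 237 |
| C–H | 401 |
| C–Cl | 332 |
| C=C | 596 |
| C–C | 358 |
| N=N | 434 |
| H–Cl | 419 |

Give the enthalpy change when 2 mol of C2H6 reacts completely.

Bonds broken (reactants):
  C–C: 1 × 358 = 358
  C–H: 6 × 401 = 2406
  Cl–Cl: 1 × 237 = 237
  Σ(broken) = 3001 kJ
Bonds formed (products):
  C–C: 1 × 358 = 358
  C–Cl: 1 × 332 = 332
  C–H: 5 × 401 = 2005
  H–Cl: 1 × 419 = 419
  Σ(formed) = 3114 kJ
ΔH = Σ(broken) − Σ(formed) = 3001 − 3114 = −113 kJ
For 2× the reaction as written: 2 × (−113) = −226 kJ

ΔH = −226 kJ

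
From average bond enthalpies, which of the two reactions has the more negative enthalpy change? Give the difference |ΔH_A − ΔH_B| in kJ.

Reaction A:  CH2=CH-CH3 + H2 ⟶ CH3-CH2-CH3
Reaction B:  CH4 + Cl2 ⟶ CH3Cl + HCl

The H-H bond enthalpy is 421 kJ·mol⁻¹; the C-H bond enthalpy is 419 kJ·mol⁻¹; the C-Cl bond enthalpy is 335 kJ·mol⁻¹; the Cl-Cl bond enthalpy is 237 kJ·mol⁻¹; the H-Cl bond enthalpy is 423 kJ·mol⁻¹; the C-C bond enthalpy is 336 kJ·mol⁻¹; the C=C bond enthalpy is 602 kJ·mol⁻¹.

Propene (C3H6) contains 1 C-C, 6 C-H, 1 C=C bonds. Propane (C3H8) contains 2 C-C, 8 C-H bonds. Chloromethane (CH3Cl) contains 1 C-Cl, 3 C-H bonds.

Reaction A:
  Bonds broken (reactants):
    C-C: 1 × 336 = 336
    C-H: 6 × 419 = 2514
    C=C: 1 × 602 = 602
    H-H: 1 × 421 = 421
    Σ(broken) = 3873 kJ
  Bonds formed (products):
    C-C: 2 × 336 = 672
    C-H: 8 × 419 = 3352
    Σ(formed) = 4024 kJ
  ΔH_A = 3873 − 4024 = −151 kJ
Reaction B:
  Bonds broken (reactants):
    C-H: 4 × 419 = 1676
    Cl-Cl: 1 × 237 = 237
    Σ(broken) = 1913 kJ
  Bonds formed (products):
    C-Cl: 1 × 335 = 335
    C-H: 3 × 419 = 1257
    H-Cl: 1 × 423 = 423
    Σ(formed) = 2015 kJ
  ΔH_B = 1913 − 2015 = −102 kJ
ΔH_A − ΔH_B = −49 kJ, so reaction A has the more negative ΔH; |ΔH_A − ΔH_B| = 49 kJ.

Reaction A, by 49 kJ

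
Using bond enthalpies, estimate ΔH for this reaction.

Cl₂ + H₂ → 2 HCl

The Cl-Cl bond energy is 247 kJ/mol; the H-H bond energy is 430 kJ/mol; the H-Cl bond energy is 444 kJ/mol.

Bonds broken (reactants):
  Cl-Cl: 1 × 247 = 247
  H-H: 1 × 430 = 430
  Σ(broken) = 677 kJ
Bonds formed (products):
  H-Cl: 2 × 444 = 888
  Σ(formed) = 888 kJ
ΔH = Σ(broken) − Σ(formed) = 677 − 888 = −211 kJ

ΔH ≈ −211 kJ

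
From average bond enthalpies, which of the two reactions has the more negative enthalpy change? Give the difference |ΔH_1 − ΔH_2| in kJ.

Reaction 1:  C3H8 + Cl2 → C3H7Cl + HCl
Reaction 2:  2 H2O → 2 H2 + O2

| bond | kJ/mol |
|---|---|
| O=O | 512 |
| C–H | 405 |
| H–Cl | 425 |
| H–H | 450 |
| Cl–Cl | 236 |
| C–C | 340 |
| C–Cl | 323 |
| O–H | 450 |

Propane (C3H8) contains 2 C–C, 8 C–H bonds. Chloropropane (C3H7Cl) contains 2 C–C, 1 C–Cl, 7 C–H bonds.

Reaction 1, by 495 kJ

Reaction 1:
  Bonds broken (reactants):
    C–C: 2 × 340 = 680
    C–H: 8 × 405 = 3240
    Cl–Cl: 1 × 236 = 236
    Σ(broken) = 4156 kJ
  Bonds formed (products):
    C–C: 2 × 340 = 680
    C–Cl: 1 × 323 = 323
    C–H: 7 × 405 = 2835
    H–Cl: 1 × 425 = 425
    Σ(formed) = 4263 kJ
  ΔH_1 = 4156 − 4263 = −107 kJ
Reaction 2:
  Bonds broken (reactants):
    O–H: 4 × 450 = 1800
    Σ(broken) = 1800 kJ
  Bonds formed (products):
    H–H: 2 × 450 = 900
    O=O: 1 × 512 = 512
    Σ(formed) = 1412 kJ
  ΔH_2 = 1800 − 1412 = +388 kJ
ΔH_1 − ΔH_2 = −495 kJ, so reaction 1 has the more negative ΔH; |ΔH_1 − ΔH_2| = 495 kJ.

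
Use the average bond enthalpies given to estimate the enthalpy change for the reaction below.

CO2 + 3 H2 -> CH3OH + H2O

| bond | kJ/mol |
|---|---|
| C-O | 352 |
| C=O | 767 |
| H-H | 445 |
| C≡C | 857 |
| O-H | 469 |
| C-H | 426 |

Bonds broken (reactants):
  C=O: 2 × 767 = 1534
  H-H: 3 × 445 = 1335
  Σ(broken) = 2869 kJ
Bonds formed (products):
  C-H: 3 × 426 = 1278
  C-O: 1 × 352 = 352
  O-H: 3 × 469 = 1407
  Σ(formed) = 3037 kJ
ΔH = Σ(broken) − Σ(formed) = 2869 − 3037 = −168 kJ

ΔH ≈ −168 kJ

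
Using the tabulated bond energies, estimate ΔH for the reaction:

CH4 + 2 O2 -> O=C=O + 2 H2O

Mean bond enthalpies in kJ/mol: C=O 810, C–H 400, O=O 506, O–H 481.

ΔH ≈ −932 kJ

Bonds broken (reactants):
  C–H: 4 × 400 = 1600
  O=O: 2 × 506 = 1012
  Σ(broken) = 2612 kJ
Bonds formed (products):
  C=O: 2 × 810 = 1620
  O–H: 4 × 481 = 1924
  Σ(formed) = 3544 kJ
ΔH = Σ(broken) − Σ(formed) = 2612 − 3544 = −932 kJ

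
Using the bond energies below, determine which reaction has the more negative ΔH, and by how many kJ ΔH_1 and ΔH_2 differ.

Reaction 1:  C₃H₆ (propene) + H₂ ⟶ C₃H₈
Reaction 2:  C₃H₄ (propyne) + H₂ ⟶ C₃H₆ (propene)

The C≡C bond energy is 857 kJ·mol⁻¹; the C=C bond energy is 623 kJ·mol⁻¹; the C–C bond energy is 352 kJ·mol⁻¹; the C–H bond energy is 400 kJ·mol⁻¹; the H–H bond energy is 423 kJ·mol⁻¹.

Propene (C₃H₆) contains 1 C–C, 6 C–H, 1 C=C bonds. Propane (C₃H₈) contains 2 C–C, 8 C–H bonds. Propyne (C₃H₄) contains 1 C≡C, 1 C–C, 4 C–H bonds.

Reaction 1:
  Bonds broken (reactants):
    C–C: 1 × 352 = 352
    C–H: 6 × 400 = 2400
    C=C: 1 × 623 = 623
    H–H: 1 × 423 = 423
    Σ(broken) = 3798 kJ
  Bonds formed (products):
    C–C: 2 × 352 = 704
    C–H: 8 × 400 = 3200
    Σ(formed) = 3904 kJ
  ΔH_1 = 3798 − 3904 = −106 kJ
Reaction 2:
  Bonds broken (reactants):
    C≡C: 1 × 857 = 857
    C–C: 1 × 352 = 352
    C–H: 4 × 400 = 1600
    H–H: 1 × 423 = 423
    Σ(broken) = 3232 kJ
  Bonds formed (products):
    C–C: 1 × 352 = 352
    C–H: 6 × 400 = 2400
    C=C: 1 × 623 = 623
    Σ(formed) = 3375 kJ
  ΔH_2 = 3232 − 3375 = −143 kJ
ΔH_1 − ΔH_2 = +37 kJ, so reaction 2 has the more negative ΔH; |ΔH_1 − ΔH_2| = 37 kJ.

Reaction 2, by 37 kJ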